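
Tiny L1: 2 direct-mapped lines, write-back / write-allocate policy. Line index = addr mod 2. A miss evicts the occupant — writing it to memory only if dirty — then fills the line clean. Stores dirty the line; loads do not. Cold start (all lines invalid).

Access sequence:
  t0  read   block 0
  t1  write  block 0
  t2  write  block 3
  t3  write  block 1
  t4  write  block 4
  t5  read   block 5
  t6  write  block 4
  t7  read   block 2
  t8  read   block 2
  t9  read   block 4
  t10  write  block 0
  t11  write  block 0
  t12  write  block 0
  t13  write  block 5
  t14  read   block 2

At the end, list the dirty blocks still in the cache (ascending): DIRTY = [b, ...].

DIRTY = [5]

0: R B0 -> L0 miss  d=-]
1: W B0 -> L0 hit  d=D]
2: W B3 -> L1 miss  d=D]
3: W B1 -> L1 miss wb->B3  d=D]
4: W B4 -> L0 miss wb->B0  d=D]
5: R B5 -> L1 miss wb->B1  d=-]
6: W B4 -> L0 hit  d=D]
7: R B2 -> L0 miss wb->B4  d=-]
8: R B2 -> L0 hit  d=-]
9: R B4 -> L0 miss  d=-]
10: W B0 -> L0 miss  d=D]
11: W B0 -> L0 hit  d=D]
12: W B0 -> L0 hit  d=D]
13: W B5 -> L1 hit  d=D]
14: R B2 -> L0 miss wb->B0  d=-]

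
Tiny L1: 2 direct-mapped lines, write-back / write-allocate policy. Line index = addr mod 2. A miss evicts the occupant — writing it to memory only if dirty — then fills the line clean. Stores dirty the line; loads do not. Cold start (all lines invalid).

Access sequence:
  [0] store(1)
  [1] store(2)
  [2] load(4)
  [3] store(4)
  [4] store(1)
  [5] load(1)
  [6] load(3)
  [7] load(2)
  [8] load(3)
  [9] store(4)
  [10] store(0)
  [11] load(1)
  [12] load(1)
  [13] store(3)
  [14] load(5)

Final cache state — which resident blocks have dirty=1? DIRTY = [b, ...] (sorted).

DIRTY = [0]

  0 | W B1 → L1 miss [D]
  1 | W B2 → L0 miss [D]
  2 | R B4 → L0 miss wb→B2 [-]
  3 | W B4 → L0 hit [D]
  4 | W B1 → L1 hit [D]
  5 | R B1 → L1 hit [D]
  6 | R B3 → L1 miss wb→B1 [-]
  7 | R B2 → L0 miss wb→B4 [-]
  8 | R B3 → L1 hit [-]
  9 | W B4 → L0 miss [D]
  10 | W B0 → L0 miss wb→B4 [D]
  11 | R B1 → L1 miss [-]
  12 | R B1 → L1 hit [-]
  13 | W B3 → L1 miss [D]
  14 | R B5 → L1 miss wb→B3 [-]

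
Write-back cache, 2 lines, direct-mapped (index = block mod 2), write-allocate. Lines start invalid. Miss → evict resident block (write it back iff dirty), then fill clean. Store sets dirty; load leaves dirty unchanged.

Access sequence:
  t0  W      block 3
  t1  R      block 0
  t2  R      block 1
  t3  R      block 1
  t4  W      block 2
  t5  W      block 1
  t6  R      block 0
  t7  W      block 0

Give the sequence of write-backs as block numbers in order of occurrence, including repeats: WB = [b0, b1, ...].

WB = [3, 2]

  0 | W B3 → L1 miss [D]
  1 | R B0 → L0 miss [-]
  2 | R B1 → L1 miss wb→B3 [-]
  3 | R B1 → L1 hit [-]
  4 | W B2 → L0 miss [D]
  5 | W B1 → L1 hit [D]
  6 | R B0 → L0 miss wb→B2 [-]
  7 | W B0 → L0 hit [D]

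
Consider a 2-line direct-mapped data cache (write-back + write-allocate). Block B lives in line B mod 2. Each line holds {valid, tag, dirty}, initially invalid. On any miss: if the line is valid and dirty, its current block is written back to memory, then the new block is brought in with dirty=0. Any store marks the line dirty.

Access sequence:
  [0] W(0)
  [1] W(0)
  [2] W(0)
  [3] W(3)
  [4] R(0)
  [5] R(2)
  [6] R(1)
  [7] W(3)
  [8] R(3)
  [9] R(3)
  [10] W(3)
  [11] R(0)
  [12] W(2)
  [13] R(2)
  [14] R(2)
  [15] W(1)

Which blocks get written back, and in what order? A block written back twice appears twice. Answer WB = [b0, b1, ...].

WB = [0, 3, 3]

  0 | W B0 → L0 miss [D]
  1 | W B0 → L0 hit [D]
  2 | W B0 → L0 hit [D]
  3 | W B3 → L1 miss [D]
  4 | R B0 → L0 hit [D]
  5 | R B2 → L0 miss wb→B0 [-]
  6 | R B1 → L1 miss wb→B3 [-]
  7 | W B3 → L1 miss [D]
  8 | R B3 → L1 hit [D]
  9 | R B3 → L1 hit [D]
  10 | W B3 → L1 hit [D]
  11 | R B0 → L0 miss [-]
  12 | W B2 → L0 miss [D]
  13 | R B2 → L0 hit [D]
  14 | R B2 → L0 hit [D]
  15 | W B1 → L1 miss wb→B3 [D]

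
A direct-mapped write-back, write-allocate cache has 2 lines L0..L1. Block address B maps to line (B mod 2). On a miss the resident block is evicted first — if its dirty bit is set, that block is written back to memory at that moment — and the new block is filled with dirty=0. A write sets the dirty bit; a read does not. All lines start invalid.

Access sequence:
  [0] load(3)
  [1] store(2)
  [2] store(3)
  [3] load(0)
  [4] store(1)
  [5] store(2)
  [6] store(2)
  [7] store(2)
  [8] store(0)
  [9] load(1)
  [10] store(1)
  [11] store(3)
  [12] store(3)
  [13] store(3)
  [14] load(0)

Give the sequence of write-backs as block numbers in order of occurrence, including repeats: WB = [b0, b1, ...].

  0 | R B3 → L1 miss [-]
  1 | W B2 → L0 miss [D]
  2 | W B3 → L1 hit [D]
  3 | R B0 → L0 miss wb→B2 [-]
  4 | W B1 → L1 miss wb→B3 [D]
  5 | W B2 → L0 miss [D]
  6 | W B2 → L0 hit [D]
  7 | W B2 → L0 hit [D]
  8 | W B0 → L0 miss wb→B2 [D]
  9 | R B1 → L1 hit [D]
  10 | W B1 → L1 hit [D]
  11 | W B3 → L1 miss wb→B1 [D]
  12 | W B3 → L1 hit [D]
  13 | W B3 → L1 hit [D]
  14 | R B0 → L0 hit [D]

WB = [2, 3, 2, 1]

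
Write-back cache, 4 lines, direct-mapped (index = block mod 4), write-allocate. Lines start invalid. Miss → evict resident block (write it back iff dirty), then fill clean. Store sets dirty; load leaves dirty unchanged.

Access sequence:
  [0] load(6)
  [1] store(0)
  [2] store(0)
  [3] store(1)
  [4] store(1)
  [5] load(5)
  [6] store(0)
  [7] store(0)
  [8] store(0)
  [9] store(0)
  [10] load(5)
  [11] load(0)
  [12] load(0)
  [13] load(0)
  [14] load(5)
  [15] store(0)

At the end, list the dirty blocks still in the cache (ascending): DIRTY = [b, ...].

0: R B6 → L2 miss [-]
1: W B0 → L0 miss [D]
2: W B0 → L0 hit [D]
3: W B1 → L1 miss [D]
4: W B1 → L1 hit [D]
5: R B5 → L1 miss wb→B1 [-]
6: W B0 → L0 hit [D]
7: W B0 → L0 hit [D]
8: W B0 → L0 hit [D]
9: W B0 → L0 hit [D]
10: R B5 → L1 hit [-]
11: R B0 → L0 hit [D]
12: R B0 → L0 hit [D]
13: R B0 → L0 hit [D]
14: R B5 → L1 hit [-]
15: W B0 → L0 hit [D]

DIRTY = [0]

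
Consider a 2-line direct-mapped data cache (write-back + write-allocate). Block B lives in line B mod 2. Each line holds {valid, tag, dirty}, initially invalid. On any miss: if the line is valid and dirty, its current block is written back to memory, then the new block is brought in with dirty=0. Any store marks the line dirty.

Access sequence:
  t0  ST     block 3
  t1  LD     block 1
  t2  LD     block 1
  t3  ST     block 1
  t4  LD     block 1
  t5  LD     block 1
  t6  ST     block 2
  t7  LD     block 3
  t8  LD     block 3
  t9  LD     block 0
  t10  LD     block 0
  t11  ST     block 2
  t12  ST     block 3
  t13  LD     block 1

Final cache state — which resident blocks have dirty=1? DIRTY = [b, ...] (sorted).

DIRTY = [2]

0: W B3 → L1 miss [D]
1: R B1 → L1 miss wb→B3 [-]
2: R B1 → L1 hit [-]
3: W B1 → L1 hit [D]
4: R B1 → L1 hit [D]
5: R B1 → L1 hit [D]
6: W B2 → L0 miss [D]
7: R B3 → L1 miss wb→B1 [-]
8: R B3 → L1 hit [-]
9: R B0 → L0 miss wb→B2 [-]
10: R B0 → L0 hit [-]
11: W B2 → L0 miss [D]
12: W B3 → L1 hit [D]
13: R B1 → L1 miss wb→B3 [-]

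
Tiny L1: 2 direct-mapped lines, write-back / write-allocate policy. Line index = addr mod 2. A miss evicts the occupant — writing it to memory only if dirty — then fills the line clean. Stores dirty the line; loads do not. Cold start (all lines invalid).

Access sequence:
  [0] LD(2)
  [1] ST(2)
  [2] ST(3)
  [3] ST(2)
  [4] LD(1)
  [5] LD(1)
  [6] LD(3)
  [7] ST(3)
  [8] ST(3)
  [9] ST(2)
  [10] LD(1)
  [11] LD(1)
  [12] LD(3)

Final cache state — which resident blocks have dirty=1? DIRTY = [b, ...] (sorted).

DIRTY = [2]

0: R B2 → L0 miss [-]
1: W B2 → L0 hit [D]
2: W B3 → L1 miss [D]
3: W B2 → L0 hit [D]
4: R B1 → L1 miss wb→B3 [-]
5: R B1 → L1 hit [-]
6: R B3 → L1 miss [-]
7: W B3 → L1 hit [D]
8: W B3 → L1 hit [D]
9: W B2 → L0 hit [D]
10: R B1 → L1 miss wb→B3 [-]
11: R B1 → L1 hit [-]
12: R B3 → L1 miss [-]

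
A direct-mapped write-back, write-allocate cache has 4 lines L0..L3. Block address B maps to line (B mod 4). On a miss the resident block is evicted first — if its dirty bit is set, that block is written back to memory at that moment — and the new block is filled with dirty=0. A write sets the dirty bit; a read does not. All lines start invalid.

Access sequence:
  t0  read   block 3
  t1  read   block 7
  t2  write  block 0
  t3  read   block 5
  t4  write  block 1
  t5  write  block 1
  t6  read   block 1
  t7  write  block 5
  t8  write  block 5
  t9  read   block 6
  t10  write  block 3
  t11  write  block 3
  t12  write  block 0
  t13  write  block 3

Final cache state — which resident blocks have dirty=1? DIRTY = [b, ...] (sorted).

DIRTY = [0, 3, 5]

  0 | R B3 → L3 miss [-]
  1 | R B7 → L3 miss [-]
  2 | W B0 → L0 miss [D]
  3 | R B5 → L1 miss [-]
  4 | W B1 → L1 miss [D]
  5 | W B1 → L1 hit [D]
  6 | R B1 → L1 hit [D]
  7 | W B5 → L1 miss wb→B1 [D]
  8 | W B5 → L1 hit [D]
  9 | R B6 → L2 miss [-]
  10 | W B3 → L3 miss [D]
  11 | W B3 → L3 hit [D]
  12 | W B0 → L0 hit [D]
  13 | W B3 → L3 hit [D]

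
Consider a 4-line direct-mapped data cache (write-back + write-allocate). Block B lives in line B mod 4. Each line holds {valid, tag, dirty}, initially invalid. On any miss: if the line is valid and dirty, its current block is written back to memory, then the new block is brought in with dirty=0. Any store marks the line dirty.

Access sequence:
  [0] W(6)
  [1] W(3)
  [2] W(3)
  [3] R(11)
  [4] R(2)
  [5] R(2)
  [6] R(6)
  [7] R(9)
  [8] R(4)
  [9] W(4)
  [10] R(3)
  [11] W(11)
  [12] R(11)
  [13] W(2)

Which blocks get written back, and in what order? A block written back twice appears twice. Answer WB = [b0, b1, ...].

WB = [3, 6]

  0 | W B6 → L2 miss [D]
  1 | W B3 → L3 miss [D]
  2 | W B3 → L3 hit [D]
  3 | R B11 → L3 miss wb→B3 [-]
  4 | R B2 → L2 miss wb→B6 [-]
  5 | R B2 → L2 hit [-]
  6 | R B6 → L2 miss [-]
  7 | R B9 → L1 miss [-]
  8 | R B4 → L0 miss [-]
  9 | W B4 → L0 hit [D]
  10 | R B3 → L3 miss [-]
  11 | W B11 → L3 miss [D]
  12 | R B11 → L3 hit [D]
  13 | W B2 → L2 miss [D]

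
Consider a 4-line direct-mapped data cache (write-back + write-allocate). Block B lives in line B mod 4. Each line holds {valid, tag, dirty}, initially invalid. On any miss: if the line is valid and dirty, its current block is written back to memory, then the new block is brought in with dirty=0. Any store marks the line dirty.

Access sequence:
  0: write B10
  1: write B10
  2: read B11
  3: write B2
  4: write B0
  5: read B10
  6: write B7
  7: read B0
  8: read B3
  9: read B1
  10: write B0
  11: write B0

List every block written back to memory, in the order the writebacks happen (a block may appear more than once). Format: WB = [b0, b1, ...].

0: W B10 -> L2 miss  d=D]
1: W B10 -> L2 hit  d=D]
2: R B11 -> L3 miss  d=-]
3: W B2 -> L2 miss wb->B10  d=D]
4: W B0 -> L0 miss  d=D]
5: R B10 -> L2 miss wb->B2  d=-]
6: W B7 -> L3 miss  d=D]
7: R B0 -> L0 hit  d=D]
8: R B3 -> L3 miss wb->B7  d=-]
9: R B1 -> L1 miss  d=-]
10: W B0 -> L0 hit  d=D]
11: W B0 -> L0 hit  d=D]

WB = [10, 2, 7]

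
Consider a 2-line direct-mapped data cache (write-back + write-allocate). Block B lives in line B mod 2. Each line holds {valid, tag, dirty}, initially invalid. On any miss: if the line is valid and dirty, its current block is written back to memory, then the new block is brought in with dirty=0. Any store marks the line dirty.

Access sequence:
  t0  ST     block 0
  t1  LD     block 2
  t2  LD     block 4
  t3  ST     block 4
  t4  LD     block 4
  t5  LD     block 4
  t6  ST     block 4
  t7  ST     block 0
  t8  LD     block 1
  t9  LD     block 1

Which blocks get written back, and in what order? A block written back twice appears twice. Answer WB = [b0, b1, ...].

0: W B0 → L0 miss [D]
1: R B2 → L0 miss wb→B0 [-]
2: R B4 → L0 miss [-]
3: W B4 → L0 hit [D]
4: R B4 → L0 hit [D]
5: R B4 → L0 hit [D]
6: W B4 → L0 hit [D]
7: W B0 → L0 miss wb→B4 [D]
8: R B1 → L1 miss [-]
9: R B1 → L1 hit [-]

WB = [0, 4]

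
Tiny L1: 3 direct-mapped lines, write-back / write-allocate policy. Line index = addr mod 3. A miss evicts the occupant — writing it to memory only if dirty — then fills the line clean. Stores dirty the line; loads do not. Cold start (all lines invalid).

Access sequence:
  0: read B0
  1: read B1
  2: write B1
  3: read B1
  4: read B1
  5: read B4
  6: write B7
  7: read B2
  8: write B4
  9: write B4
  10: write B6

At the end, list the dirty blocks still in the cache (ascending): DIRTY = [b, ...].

DIRTY = [4, 6]

  0 | R B0 → L0 miss [-]
  1 | R B1 → L1 miss [-]
  2 | W B1 → L1 hit [D]
  3 | R B1 → L1 hit [D]
  4 | R B1 → L1 hit [D]
  5 | R B4 → L1 miss wb→B1 [-]
  6 | W B7 → L1 miss [D]
  7 | R B2 → L2 miss [-]
  8 | W B4 → L1 miss wb→B7 [D]
  9 | W B4 → L1 hit [D]
  10 | W B6 → L0 miss [D]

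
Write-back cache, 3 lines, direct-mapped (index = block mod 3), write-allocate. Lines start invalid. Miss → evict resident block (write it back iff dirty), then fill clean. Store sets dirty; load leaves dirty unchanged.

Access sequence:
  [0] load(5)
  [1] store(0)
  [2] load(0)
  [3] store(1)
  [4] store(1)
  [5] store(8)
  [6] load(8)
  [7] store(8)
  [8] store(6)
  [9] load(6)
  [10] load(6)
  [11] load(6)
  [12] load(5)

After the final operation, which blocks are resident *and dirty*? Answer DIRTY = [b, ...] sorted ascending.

DIRTY = [1, 6]

0: R B5 -> L2 miss  d=-]
1: W B0 -> L0 miss  d=D]
2: R B0 -> L0 hit  d=D]
3: W B1 -> L1 miss  d=D]
4: W B1 -> L1 hit  d=D]
5: W B8 -> L2 miss  d=D]
6: R B8 -> L2 hit  d=D]
7: W B8 -> L2 hit  d=D]
8: W B6 -> L0 miss wb->B0  d=D]
9: R B6 -> L0 hit  d=D]
10: R B6 -> L0 hit  d=D]
11: R B6 -> L0 hit  d=D]
12: R B5 -> L2 miss wb->B8  d=-]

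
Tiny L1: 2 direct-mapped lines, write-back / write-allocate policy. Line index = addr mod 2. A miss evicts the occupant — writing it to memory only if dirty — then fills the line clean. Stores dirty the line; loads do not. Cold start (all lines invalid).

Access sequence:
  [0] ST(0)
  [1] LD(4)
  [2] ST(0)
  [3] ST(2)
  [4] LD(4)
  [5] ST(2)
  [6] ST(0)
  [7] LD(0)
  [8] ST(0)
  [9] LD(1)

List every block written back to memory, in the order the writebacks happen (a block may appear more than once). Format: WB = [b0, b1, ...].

WB = [0, 0, 2, 2]

0: W B0 → L0 miss [D]
1: R B4 → L0 miss wb→B0 [-]
2: W B0 → L0 miss [D]
3: W B2 → L0 miss wb→B0 [D]
4: R B4 → L0 miss wb→B2 [-]
5: W B2 → L0 miss [D]
6: W B0 → L0 miss wb→B2 [D]
7: R B0 → L0 hit [D]
8: W B0 → L0 hit [D]
9: R B1 → L1 miss [-]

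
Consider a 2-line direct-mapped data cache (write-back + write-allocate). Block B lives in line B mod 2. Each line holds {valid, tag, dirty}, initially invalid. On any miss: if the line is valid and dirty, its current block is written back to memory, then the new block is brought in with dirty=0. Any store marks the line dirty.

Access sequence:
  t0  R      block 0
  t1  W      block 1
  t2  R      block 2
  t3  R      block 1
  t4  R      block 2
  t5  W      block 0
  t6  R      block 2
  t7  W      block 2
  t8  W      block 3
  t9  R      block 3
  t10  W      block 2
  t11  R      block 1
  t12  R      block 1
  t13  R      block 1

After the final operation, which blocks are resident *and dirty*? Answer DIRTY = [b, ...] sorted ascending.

0: R B0 -> L0 miss  d=-]
1: W B1 -> L1 miss  d=D]
2: R B2 -> L0 miss  d=-]
3: R B1 -> L1 hit  d=D]
4: R B2 -> L0 hit  d=-]
5: W B0 -> L0 miss  d=D]
6: R B2 -> L0 miss wb->B0  d=-]
7: W B2 -> L0 hit  d=D]
8: W B3 -> L1 miss wb->B1  d=D]
9: R B3 -> L1 hit  d=D]
10: W B2 -> L0 hit  d=D]
11: R B1 -> L1 miss wb->B3  d=-]
12: R B1 -> L1 hit  d=-]
13: R B1 -> L1 hit  d=-]

DIRTY = [2]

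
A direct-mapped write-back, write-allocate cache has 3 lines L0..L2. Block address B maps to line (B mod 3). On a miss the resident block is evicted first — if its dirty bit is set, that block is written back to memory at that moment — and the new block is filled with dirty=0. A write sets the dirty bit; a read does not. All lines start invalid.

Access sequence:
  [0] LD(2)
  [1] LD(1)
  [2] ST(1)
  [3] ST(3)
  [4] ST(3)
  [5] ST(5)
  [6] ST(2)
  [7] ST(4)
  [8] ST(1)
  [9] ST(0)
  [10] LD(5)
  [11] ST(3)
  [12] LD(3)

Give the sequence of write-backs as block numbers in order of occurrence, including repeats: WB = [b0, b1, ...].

WB = [5, 1, 4, 3, 2, 0]

  0 | R B2 → L2 miss [-]
  1 | R B1 → L1 miss [-]
  2 | W B1 → L1 hit [D]
  3 | W B3 → L0 miss [D]
  4 | W B3 → L0 hit [D]
  5 | W B5 → L2 miss [D]
  6 | W B2 → L2 miss wb→B5 [D]
  7 | W B4 → L1 miss wb→B1 [D]
  8 | W B1 → L1 miss wb→B4 [D]
  9 | W B0 → L0 miss wb→B3 [D]
  10 | R B5 → L2 miss wb→B2 [-]
  11 | W B3 → L0 miss wb→B0 [D]
  12 | R B3 → L0 hit [D]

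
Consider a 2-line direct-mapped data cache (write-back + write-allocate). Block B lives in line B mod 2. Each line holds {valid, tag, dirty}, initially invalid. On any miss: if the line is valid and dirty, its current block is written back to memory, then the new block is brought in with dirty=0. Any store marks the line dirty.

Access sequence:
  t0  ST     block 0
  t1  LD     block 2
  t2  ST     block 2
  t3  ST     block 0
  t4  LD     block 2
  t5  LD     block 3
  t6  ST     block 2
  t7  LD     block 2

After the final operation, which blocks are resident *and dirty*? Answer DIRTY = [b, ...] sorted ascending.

0: W B0 → L0 miss [D]
1: R B2 → L0 miss wb→B0 [-]
2: W B2 → L0 hit [D]
3: W B0 → L0 miss wb→B2 [D]
4: R B2 → L0 miss wb→B0 [-]
5: R B3 → L1 miss [-]
6: W B2 → L0 hit [D]
7: R B2 → L0 hit [D]

DIRTY = [2]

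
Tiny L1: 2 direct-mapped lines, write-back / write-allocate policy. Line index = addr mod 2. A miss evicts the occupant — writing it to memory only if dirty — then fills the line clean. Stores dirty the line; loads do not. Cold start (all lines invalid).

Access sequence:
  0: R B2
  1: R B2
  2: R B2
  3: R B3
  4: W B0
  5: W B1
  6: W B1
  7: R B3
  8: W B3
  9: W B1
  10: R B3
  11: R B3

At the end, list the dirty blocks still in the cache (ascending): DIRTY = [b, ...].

DIRTY = [0]

0: R B2 → L0 miss [-]
1: R B2 → L0 hit [-]
2: R B2 → L0 hit [-]
3: R B3 → L1 miss [-]
4: W B0 → L0 miss [D]
5: W B1 → L1 miss [D]
6: W B1 → L1 hit [D]
7: R B3 → L1 miss wb→B1 [-]
8: W B3 → L1 hit [D]
9: W B1 → L1 miss wb→B3 [D]
10: R B3 → L1 miss wb→B1 [-]
11: R B3 → L1 hit [-]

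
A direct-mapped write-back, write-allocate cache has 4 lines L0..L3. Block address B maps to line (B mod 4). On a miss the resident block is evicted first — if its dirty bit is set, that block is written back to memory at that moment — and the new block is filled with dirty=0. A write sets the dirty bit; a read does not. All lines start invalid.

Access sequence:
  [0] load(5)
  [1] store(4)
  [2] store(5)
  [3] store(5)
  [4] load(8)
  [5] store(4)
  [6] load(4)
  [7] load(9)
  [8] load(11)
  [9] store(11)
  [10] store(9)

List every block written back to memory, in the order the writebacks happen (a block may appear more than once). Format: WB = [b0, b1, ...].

WB = [4, 5]

  0 | R B5 → L1 miss [-]
  1 | W B4 → L0 miss [D]
  2 | W B5 → L1 hit [D]
  3 | W B5 → L1 hit [D]
  4 | R B8 → L0 miss wb→B4 [-]
  5 | W B4 → L0 miss [D]
  6 | R B4 → L0 hit [D]
  7 | R B9 → L1 miss wb→B5 [-]
  8 | R B11 → L3 miss [-]
  9 | W B11 → L3 hit [D]
  10 | W B9 → L1 hit [D]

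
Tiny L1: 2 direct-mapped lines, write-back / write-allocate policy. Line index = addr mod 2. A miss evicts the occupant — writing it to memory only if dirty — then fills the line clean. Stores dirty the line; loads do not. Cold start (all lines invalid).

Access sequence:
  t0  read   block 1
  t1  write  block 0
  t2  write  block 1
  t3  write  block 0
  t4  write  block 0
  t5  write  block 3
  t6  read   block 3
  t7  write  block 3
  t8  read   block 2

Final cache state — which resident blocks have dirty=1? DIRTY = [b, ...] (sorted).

0: R B1 -> L1 miss  d=-]
1: W B0 -> L0 miss  d=D]
2: W B1 -> L1 hit  d=D]
3: W B0 -> L0 hit  d=D]
4: W B0 -> L0 hit  d=D]
5: W B3 -> L1 miss wb->B1  d=D]
6: R B3 -> L1 hit  d=D]
7: W B3 -> L1 hit  d=D]
8: R B2 -> L0 miss wb->B0  d=-]

DIRTY = [3]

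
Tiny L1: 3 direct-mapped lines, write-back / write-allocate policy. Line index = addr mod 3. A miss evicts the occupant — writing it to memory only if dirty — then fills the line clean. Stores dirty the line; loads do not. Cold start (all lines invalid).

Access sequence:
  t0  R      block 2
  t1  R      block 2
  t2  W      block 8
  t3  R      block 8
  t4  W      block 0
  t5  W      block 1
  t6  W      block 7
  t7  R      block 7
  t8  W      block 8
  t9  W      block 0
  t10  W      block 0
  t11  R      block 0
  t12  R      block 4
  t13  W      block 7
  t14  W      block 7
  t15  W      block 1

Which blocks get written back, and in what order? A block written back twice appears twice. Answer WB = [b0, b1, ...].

WB = [1, 7, 7]

0: R B2 → L2 miss [-]
1: R B2 → L2 hit [-]
2: W B8 → L2 miss [D]
3: R B8 → L2 hit [D]
4: W B0 → L0 miss [D]
5: W B1 → L1 miss [D]
6: W B7 → L1 miss wb→B1 [D]
7: R B7 → L1 hit [D]
8: W B8 → L2 hit [D]
9: W B0 → L0 hit [D]
10: W B0 → L0 hit [D]
11: R B0 → L0 hit [D]
12: R B4 → L1 miss wb→B7 [-]
13: W B7 → L1 miss [D]
14: W B7 → L1 hit [D]
15: W B1 → L1 miss wb→B7 [D]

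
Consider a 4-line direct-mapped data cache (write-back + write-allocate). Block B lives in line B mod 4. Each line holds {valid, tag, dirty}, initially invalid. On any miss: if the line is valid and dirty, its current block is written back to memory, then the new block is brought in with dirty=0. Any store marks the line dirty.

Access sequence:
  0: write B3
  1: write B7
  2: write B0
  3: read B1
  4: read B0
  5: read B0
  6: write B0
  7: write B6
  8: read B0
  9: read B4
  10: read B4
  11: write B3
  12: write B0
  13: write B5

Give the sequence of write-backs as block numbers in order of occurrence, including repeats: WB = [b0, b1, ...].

0: W B3 → L3 miss [D]
1: W B7 → L3 miss wb→B3 [D]
2: W B0 → L0 miss [D]
3: R B1 → L1 miss [-]
4: R B0 → L0 hit [D]
5: R B0 → L0 hit [D]
6: W B0 → L0 hit [D]
7: W B6 → L2 miss [D]
8: R B0 → L0 hit [D]
9: R B4 → L0 miss wb→B0 [-]
10: R B4 → L0 hit [-]
11: W B3 → L3 miss wb→B7 [D]
12: W B0 → L0 miss [D]
13: W B5 → L1 miss [D]

WB = [3, 0, 7]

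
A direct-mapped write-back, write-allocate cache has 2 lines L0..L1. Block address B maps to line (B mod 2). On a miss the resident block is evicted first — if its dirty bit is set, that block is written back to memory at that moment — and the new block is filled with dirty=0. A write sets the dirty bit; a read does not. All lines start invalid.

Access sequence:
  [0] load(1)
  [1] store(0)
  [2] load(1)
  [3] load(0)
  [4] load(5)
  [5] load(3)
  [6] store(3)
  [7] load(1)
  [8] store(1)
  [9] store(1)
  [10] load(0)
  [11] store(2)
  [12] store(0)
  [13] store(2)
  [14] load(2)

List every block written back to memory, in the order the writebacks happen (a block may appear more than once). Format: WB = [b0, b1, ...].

0: R B1 -> L1 miss  d=-]
1: W B0 -> L0 miss  d=D]
2: R B1 -> L1 hit  d=-]
3: R B0 -> L0 hit  d=D]
4: R B5 -> L1 miss  d=-]
5: R B3 -> L1 miss  d=-]
6: W B3 -> L1 hit  d=D]
7: R B1 -> L1 miss wb->B3  d=-]
8: W B1 -> L1 hit  d=D]
9: W B1 -> L1 hit  d=D]
10: R B0 -> L0 hit  d=D]
11: W B2 -> L0 miss wb->B0  d=D]
12: W B0 -> L0 miss wb->B2  d=D]
13: W B2 -> L0 miss wb->B0  d=D]
14: R B2 -> L0 hit  d=D]

WB = [3, 0, 2, 0]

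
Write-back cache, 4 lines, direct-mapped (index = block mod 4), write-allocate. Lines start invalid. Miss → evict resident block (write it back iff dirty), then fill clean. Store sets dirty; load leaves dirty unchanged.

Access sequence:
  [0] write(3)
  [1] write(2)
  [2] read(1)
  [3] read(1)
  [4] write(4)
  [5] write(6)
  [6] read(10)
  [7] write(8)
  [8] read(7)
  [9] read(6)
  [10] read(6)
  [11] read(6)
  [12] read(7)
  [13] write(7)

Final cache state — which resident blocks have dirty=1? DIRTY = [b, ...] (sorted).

DIRTY = [7, 8]

  0 | W B3 → L3 miss [D]
  1 | W B2 → L2 miss [D]
  2 | R B1 → L1 miss [-]
  3 | R B1 → L1 hit [-]
  4 | W B4 → L0 miss [D]
  5 | W B6 → L2 miss wb→B2 [D]
  6 | R B10 → L2 miss wb→B6 [-]
  7 | W B8 → L0 miss wb→B4 [D]
  8 | R B7 → L3 miss wb→B3 [-]
  9 | R B6 → L2 miss [-]
  10 | R B6 → L2 hit [-]
  11 | R B6 → L2 hit [-]
  12 | R B7 → L3 hit [-]
  13 | W B7 → L3 hit [D]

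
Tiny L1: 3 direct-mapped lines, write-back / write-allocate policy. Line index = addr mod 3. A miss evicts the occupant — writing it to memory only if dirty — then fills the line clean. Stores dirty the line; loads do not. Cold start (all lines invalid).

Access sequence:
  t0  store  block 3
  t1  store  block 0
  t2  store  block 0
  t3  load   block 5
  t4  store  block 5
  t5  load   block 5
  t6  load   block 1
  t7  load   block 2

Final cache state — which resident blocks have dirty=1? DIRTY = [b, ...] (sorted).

DIRTY = [0]

0: W B3 -> L0 miss  d=D]
1: W B0 -> L0 miss wb->B3  d=D]
2: W B0 -> L0 hit  d=D]
3: R B5 -> L2 miss  d=-]
4: W B5 -> L2 hit  d=D]
5: R B5 -> L2 hit  d=D]
6: R B1 -> L1 miss  d=-]
7: R B2 -> L2 miss wb->B5  d=-]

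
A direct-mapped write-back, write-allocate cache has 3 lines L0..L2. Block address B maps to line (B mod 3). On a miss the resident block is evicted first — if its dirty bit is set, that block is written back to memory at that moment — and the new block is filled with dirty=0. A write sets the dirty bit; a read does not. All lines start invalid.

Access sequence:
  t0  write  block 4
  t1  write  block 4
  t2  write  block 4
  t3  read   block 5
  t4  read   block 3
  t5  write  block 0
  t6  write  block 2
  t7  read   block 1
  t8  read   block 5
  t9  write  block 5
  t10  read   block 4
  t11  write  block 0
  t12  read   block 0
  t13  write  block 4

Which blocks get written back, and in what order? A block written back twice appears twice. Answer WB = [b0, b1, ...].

WB = [4, 2]

0: W B4 → L1 miss [D]
1: W B4 → L1 hit [D]
2: W B4 → L1 hit [D]
3: R B5 → L2 miss [-]
4: R B3 → L0 miss [-]
5: W B0 → L0 miss [D]
6: W B2 → L2 miss [D]
7: R B1 → L1 miss wb→B4 [-]
8: R B5 → L2 miss wb→B2 [-]
9: W B5 → L2 hit [D]
10: R B4 → L1 miss [-]
11: W B0 → L0 hit [D]
12: R B0 → L0 hit [D]
13: W B4 → L1 hit [D]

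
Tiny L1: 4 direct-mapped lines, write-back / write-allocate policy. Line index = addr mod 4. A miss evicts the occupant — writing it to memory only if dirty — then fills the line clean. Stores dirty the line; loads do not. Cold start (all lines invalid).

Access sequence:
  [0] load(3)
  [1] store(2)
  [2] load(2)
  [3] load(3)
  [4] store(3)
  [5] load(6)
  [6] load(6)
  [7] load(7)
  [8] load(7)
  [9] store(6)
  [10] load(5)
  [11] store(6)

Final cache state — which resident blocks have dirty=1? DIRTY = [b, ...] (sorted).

0: R B3 → L3 miss [-]
1: W B2 → L2 miss [D]
2: R B2 → L2 hit [D]
3: R B3 → L3 hit [-]
4: W B3 → L3 hit [D]
5: R B6 → L2 miss wb→B2 [-]
6: R B6 → L2 hit [-]
7: R B7 → L3 miss wb→B3 [-]
8: R B7 → L3 hit [-]
9: W B6 → L2 hit [D]
10: R B5 → L1 miss [-]
11: W B6 → L2 hit [D]

DIRTY = [6]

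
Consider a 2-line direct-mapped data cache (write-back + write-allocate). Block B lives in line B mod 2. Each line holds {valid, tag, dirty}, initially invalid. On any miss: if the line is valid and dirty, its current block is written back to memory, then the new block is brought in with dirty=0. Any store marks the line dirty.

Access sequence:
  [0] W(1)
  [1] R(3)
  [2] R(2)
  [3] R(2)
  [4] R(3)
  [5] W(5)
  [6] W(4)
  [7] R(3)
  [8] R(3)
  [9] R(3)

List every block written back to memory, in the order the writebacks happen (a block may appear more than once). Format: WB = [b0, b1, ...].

0: W B1 → L1 miss [D]
1: R B3 → L1 miss wb→B1 [-]
2: R B2 → L0 miss [-]
3: R B2 → L0 hit [-]
4: R B3 → L1 hit [-]
5: W B5 → L1 miss [D]
6: W B4 → L0 miss [D]
7: R B3 → L1 miss wb→B5 [-]
8: R B3 → L1 hit [-]
9: R B3 → L1 hit [-]

WB = [1, 5]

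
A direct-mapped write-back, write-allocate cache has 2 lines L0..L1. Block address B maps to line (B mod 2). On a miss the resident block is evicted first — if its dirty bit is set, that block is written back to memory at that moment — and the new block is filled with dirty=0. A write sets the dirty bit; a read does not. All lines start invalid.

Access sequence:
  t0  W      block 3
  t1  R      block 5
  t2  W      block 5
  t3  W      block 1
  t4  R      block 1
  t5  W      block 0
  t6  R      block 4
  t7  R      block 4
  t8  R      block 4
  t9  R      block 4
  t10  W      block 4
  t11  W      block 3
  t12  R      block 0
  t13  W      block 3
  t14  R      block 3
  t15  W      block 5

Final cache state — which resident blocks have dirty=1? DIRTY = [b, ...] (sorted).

DIRTY = [5]

0: W B3 → L1 miss [D]
1: R B5 → L1 miss wb→B3 [-]
2: W B5 → L1 hit [D]
3: W B1 → L1 miss wb→B5 [D]
4: R B1 → L1 hit [D]
5: W B0 → L0 miss [D]
6: R B4 → L0 miss wb→B0 [-]
7: R B4 → L0 hit [-]
8: R B4 → L0 hit [-]
9: R B4 → L0 hit [-]
10: W B4 → L0 hit [D]
11: W B3 → L1 miss wb→B1 [D]
12: R B0 → L0 miss wb→B4 [-]
13: W B3 → L1 hit [D]
14: R B3 → L1 hit [D]
15: W B5 → L1 miss wb→B3 [D]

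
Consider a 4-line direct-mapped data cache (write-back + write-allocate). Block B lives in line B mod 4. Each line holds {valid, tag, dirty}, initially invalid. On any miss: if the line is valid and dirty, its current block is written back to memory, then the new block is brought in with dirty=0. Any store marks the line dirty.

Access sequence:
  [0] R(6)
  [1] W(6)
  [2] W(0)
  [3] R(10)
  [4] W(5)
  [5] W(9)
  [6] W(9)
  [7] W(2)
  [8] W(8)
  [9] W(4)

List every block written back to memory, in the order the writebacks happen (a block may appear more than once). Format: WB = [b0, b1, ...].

WB = [6, 5, 0, 8]

  0 | R B6 → L2 miss [-]
  1 | W B6 → L2 hit [D]
  2 | W B0 → L0 miss [D]
  3 | R B10 → L2 miss wb→B6 [-]
  4 | W B5 → L1 miss [D]
  5 | W B9 → L1 miss wb→B5 [D]
  6 | W B9 → L1 hit [D]
  7 | W B2 → L2 miss [D]
  8 | W B8 → L0 miss wb→B0 [D]
  9 | W B4 → L0 miss wb→B8 [D]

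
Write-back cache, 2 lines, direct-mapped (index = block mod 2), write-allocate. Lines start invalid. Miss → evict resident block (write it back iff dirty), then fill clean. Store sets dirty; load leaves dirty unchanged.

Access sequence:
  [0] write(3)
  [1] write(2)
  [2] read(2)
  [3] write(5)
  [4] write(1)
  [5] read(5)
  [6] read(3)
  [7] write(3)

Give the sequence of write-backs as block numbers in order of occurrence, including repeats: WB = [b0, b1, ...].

WB = [3, 5, 1]

0: W B3 → L1 miss [D]
1: W B2 → L0 miss [D]
2: R B2 → L0 hit [D]
3: W B5 → L1 miss wb→B3 [D]
4: W B1 → L1 miss wb→B5 [D]
5: R B5 → L1 miss wb→B1 [-]
6: R B3 → L1 miss [-]
7: W B3 → L1 hit [D]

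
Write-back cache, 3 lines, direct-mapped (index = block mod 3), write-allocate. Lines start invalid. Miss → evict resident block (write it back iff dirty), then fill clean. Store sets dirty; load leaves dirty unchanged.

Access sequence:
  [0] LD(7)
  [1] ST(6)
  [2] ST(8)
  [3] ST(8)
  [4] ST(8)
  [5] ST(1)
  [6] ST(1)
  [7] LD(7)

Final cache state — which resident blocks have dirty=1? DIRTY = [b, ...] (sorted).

DIRTY = [6, 8]

0: R B7 -> L1 miss  d=-]
1: W B6 -> L0 miss  d=D]
2: W B8 -> L2 miss  d=D]
3: W B8 -> L2 hit  d=D]
4: W B8 -> L2 hit  d=D]
5: W B1 -> L1 miss  d=D]
6: W B1 -> L1 hit  d=D]
7: R B7 -> L1 miss wb->B1  d=-]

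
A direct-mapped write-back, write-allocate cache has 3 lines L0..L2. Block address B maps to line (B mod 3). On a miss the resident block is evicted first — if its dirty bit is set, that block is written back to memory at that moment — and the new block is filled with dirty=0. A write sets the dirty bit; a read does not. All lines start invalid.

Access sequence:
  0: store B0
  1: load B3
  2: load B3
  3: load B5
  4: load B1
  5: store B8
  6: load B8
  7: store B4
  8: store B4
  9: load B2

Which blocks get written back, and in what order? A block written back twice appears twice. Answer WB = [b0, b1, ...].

  0 | W B0 → L0 miss [D]
  1 | R B3 → L0 miss wb→B0 [-]
  2 | R B3 → L0 hit [-]
  3 | R B5 → L2 miss [-]
  4 | R B1 → L1 miss [-]
  5 | W B8 → L2 miss [D]
  6 | R B8 → L2 hit [D]
  7 | W B4 → L1 miss [D]
  8 | W B4 → L1 hit [D]
  9 | R B2 → L2 miss wb→B8 [-]

WB = [0, 8]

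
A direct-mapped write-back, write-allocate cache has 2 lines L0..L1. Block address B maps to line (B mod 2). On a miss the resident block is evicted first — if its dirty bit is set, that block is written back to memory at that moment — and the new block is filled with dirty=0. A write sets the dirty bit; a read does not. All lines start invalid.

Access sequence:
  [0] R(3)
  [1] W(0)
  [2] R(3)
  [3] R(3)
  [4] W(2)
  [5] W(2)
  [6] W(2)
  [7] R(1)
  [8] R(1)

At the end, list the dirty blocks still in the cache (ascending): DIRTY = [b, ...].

DIRTY = [2]

  0 | R B3 → L1 miss [-]
  1 | W B0 → L0 miss [D]
  2 | R B3 → L1 hit [-]
  3 | R B3 → L1 hit [-]
  4 | W B2 → L0 miss wb→B0 [D]
  5 | W B2 → L0 hit [D]
  6 | W B2 → L0 hit [D]
  7 | R B1 → L1 miss [-]
  8 | R B1 → L1 hit [-]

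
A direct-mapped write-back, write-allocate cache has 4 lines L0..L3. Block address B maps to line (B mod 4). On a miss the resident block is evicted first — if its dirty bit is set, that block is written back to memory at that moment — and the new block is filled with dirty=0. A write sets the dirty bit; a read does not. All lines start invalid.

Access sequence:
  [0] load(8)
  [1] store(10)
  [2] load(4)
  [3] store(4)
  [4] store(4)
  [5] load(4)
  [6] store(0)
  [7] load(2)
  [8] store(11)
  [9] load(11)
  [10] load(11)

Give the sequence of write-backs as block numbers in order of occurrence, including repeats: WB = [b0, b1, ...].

WB = [4, 10]

  0 | R B8 → L0 miss [-]
  1 | W B10 → L2 miss [D]
  2 | R B4 → L0 miss [-]
  3 | W B4 → L0 hit [D]
  4 | W B4 → L0 hit [D]
  5 | R B4 → L0 hit [D]
  6 | W B0 → L0 miss wb→B4 [D]
  7 | R B2 → L2 miss wb→B10 [-]
  8 | W B11 → L3 miss [D]
  9 | R B11 → L3 hit [D]
  10 | R B11 → L3 hit [D]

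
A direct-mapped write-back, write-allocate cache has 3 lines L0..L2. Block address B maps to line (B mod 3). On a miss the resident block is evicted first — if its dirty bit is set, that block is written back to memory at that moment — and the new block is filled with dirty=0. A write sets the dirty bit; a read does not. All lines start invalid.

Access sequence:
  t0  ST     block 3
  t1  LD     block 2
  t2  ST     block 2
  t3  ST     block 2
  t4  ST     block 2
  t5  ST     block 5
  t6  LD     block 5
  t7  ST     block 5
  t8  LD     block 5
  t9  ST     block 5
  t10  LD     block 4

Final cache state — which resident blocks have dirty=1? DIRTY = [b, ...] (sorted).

0: W B3 -> L0 miss  d=D]
1: R B2 -> L2 miss  d=-]
2: W B2 -> L2 hit  d=D]
3: W B2 -> L2 hit  d=D]
4: W B2 -> L2 hit  d=D]
5: W B5 -> L2 miss wb->B2  d=D]
6: R B5 -> L2 hit  d=D]
7: W B5 -> L2 hit  d=D]
8: R B5 -> L2 hit  d=D]
9: W B5 -> L2 hit  d=D]
10: R B4 -> L1 miss  d=-]

DIRTY = [3, 5]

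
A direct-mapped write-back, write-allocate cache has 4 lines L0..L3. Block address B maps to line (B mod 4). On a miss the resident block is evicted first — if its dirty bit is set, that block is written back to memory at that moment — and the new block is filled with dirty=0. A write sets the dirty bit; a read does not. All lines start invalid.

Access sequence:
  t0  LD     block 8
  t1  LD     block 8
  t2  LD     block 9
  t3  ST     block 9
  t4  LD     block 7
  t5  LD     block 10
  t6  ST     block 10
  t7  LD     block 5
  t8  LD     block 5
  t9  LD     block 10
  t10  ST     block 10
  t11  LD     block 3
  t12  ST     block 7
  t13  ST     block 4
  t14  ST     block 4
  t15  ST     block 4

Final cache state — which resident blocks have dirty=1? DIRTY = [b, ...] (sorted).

DIRTY = [4, 7, 10]

0: R B8 → L0 miss [-]
1: R B8 → L0 hit [-]
2: R B9 → L1 miss [-]
3: W B9 → L1 hit [D]
4: R B7 → L3 miss [-]
5: R B10 → L2 miss [-]
6: W B10 → L2 hit [D]
7: R B5 → L1 miss wb→B9 [-]
8: R B5 → L1 hit [-]
9: R B10 → L2 hit [D]
10: W B10 → L2 hit [D]
11: R B3 → L3 miss [-]
12: W B7 → L3 miss [D]
13: W B4 → L0 miss [D]
14: W B4 → L0 hit [D]
15: W B4 → L0 hit [D]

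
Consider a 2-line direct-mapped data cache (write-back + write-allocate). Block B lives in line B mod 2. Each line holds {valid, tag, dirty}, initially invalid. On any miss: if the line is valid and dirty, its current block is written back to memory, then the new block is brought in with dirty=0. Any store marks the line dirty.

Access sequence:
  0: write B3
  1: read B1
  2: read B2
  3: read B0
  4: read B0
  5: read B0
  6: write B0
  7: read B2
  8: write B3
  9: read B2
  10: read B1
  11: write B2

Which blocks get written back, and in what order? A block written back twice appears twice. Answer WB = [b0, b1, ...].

WB = [3, 0, 3]

0: W B3 → L1 miss [D]
1: R B1 → L1 miss wb→B3 [-]
2: R B2 → L0 miss [-]
3: R B0 → L0 miss [-]
4: R B0 → L0 hit [-]
5: R B0 → L0 hit [-]
6: W B0 → L0 hit [D]
7: R B2 → L0 miss wb→B0 [-]
8: W B3 → L1 miss [D]
9: R B2 → L0 hit [-]
10: R B1 → L1 miss wb→B3 [-]
11: W B2 → L0 hit [D]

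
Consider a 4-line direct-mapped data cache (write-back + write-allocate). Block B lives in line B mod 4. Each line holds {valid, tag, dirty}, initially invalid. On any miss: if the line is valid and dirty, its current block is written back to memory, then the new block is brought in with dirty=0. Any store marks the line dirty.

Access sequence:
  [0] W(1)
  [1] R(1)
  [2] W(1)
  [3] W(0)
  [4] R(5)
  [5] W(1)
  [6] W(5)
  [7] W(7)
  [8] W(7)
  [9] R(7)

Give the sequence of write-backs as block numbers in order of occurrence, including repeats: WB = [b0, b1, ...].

WB = [1, 1]

  0 | W B1 → L1 miss [D]
  1 | R B1 → L1 hit [D]
  2 | W B1 → L1 hit [D]
  3 | W B0 → L0 miss [D]
  4 | R B5 → L1 miss wb→B1 [-]
  5 | W B1 → L1 miss [D]
  6 | W B5 → L1 miss wb→B1 [D]
  7 | W B7 → L3 miss [D]
  8 | W B7 → L3 hit [D]
  9 | R B7 → L3 hit [D]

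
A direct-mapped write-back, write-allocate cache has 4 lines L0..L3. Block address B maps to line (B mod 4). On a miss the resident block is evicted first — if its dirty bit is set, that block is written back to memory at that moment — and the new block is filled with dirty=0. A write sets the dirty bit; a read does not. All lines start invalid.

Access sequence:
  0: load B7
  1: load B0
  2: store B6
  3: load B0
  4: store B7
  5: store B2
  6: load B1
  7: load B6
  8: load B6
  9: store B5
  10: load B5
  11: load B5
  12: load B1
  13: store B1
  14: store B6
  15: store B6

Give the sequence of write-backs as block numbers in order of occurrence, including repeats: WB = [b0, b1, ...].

0: R B7 -> L3 miss  d=-]
1: R B0 -> L0 miss  d=-]
2: W B6 -> L2 miss  d=D]
3: R B0 -> L0 hit  d=-]
4: W B7 -> L3 hit  d=D]
5: W B2 -> L2 miss wb->B6  d=D]
6: R B1 -> L1 miss  d=-]
7: R B6 -> L2 miss wb->B2  d=-]
8: R B6 -> L2 hit  d=-]
9: W B5 -> L1 miss  d=D]
10: R B5 -> L1 hit  d=D]
11: R B5 -> L1 hit  d=D]
12: R B1 -> L1 miss wb->B5  d=-]
13: W B1 -> L1 hit  d=D]
14: W B6 -> L2 hit  d=D]
15: W B6 -> L2 hit  d=D]

WB = [6, 2, 5]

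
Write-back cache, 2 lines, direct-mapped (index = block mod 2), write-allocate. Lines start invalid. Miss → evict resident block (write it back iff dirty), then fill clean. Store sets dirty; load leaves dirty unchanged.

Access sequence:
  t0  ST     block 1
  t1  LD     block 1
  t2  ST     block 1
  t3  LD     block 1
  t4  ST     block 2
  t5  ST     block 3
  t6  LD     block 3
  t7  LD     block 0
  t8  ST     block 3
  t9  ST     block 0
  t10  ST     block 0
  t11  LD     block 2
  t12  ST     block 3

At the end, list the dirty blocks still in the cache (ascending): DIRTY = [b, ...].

0: W B1 → L1 miss [D]
1: R B1 → L1 hit [D]
2: W B1 → L1 hit [D]
3: R B1 → L1 hit [D]
4: W B2 → L0 miss [D]
5: W B3 → L1 miss wb→B1 [D]
6: R B3 → L1 hit [D]
7: R B0 → L0 miss wb→B2 [-]
8: W B3 → L1 hit [D]
9: W B0 → L0 hit [D]
10: W B0 → L0 hit [D]
11: R B2 → L0 miss wb→B0 [-]
12: W B3 → L1 hit [D]

DIRTY = [3]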